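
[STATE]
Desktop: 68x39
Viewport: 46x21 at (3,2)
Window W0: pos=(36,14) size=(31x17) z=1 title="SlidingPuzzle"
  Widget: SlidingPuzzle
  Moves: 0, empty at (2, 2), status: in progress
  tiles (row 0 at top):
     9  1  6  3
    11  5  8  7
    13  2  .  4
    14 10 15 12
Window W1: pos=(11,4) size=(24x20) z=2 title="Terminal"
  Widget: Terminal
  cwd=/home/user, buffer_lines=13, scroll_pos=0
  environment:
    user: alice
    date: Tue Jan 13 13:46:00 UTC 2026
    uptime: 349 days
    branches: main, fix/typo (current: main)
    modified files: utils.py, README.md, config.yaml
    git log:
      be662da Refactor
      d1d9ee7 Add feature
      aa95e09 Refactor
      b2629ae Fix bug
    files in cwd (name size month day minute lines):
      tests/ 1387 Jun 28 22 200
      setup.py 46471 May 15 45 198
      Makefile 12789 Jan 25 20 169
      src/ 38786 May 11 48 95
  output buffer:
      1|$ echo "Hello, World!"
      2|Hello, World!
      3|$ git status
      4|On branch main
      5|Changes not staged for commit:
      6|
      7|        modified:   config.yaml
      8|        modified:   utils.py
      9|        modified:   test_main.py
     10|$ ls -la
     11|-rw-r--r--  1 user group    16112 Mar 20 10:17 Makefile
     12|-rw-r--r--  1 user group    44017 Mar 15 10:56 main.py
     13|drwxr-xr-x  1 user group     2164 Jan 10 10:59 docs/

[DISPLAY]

                                              
                                              
        ┏━━━━━━━━━━━━━━━━━━━━━━┓              
        ┃ Terminal             ┃              
        ┠──────────────────────┨              
        ┃$ echo "Hello, World!"┃              
        ┃Hello, World!         ┃              
        ┃$ git status          ┃              
        ┃On branch main        ┃              
        ┃Changes not staged for┃              
        ┃                      ┃              
        ┃        modified:   co┃              
        ┃        modified:   ut┃ ┏━━━━━━━━━━━━
        ┃        modified:   te┃ ┃ SlidingPuzz
        ┃$ ls -la              ┃ ┠────────────
        ┃-rw-r--r--  1 user gro┃ ┃┌────┬────┬─
        ┃-rw-r--r--  1 user gro┃ ┃│  9 │  1 │ 
        ┃drwxr-xr-x  1 user gro┃ ┃├────┼────┼─
        ┃$ █                   ┃ ┃│ 11 │  5 │ 
        ┃                      ┃ ┃├────┼────┼─
        ┃                      ┃ ┃│ 13 │  2 │ 


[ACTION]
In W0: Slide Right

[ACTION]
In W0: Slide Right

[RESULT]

                                              
                                              
        ┏━━━━━━━━━━━━━━━━━━━━━━┓              
        ┃ Terminal             ┃              
        ┠──────────────────────┨              
        ┃$ echo "Hello, World!"┃              
        ┃Hello, World!         ┃              
        ┃$ git status          ┃              
        ┃On branch main        ┃              
        ┃Changes not staged for┃              
        ┃                      ┃              
        ┃        modified:   co┃              
        ┃        modified:   ut┃ ┏━━━━━━━━━━━━
        ┃        modified:   te┃ ┃ SlidingPuzz
        ┃$ ls -la              ┃ ┠────────────
        ┃-rw-r--r--  1 user gro┃ ┃┌────┬────┬─
        ┃-rw-r--r--  1 user gro┃ ┃│  9 │  1 │ 
        ┃drwxr-xr-x  1 user gro┃ ┃├────┼────┼─
        ┃$ █                   ┃ ┃│ 11 │  5 │ 
        ┃                      ┃ ┃├────┼────┼─
        ┃                      ┃ ┃│    │ 13 │ 


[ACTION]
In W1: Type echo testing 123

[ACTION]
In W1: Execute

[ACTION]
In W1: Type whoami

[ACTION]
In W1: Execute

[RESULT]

                                              
                                              
        ┏━━━━━━━━━━━━━━━━━━━━━━┓              
        ┃ Terminal             ┃              
        ┠──────────────────────┨              
        ┃$ git status          ┃              
        ┃On branch main        ┃              
        ┃Changes not staged for┃              
        ┃                      ┃              
        ┃        modified:   co┃              
        ┃        modified:   ut┃              
        ┃        modified:   te┃              
        ┃$ ls -la              ┃ ┏━━━━━━━━━━━━
        ┃-rw-r--r--  1 user gro┃ ┃ SlidingPuzz
        ┃-rw-r--r--  1 user gro┃ ┠────────────
        ┃drwxr-xr-x  1 user gro┃ ┃┌────┬────┬─
        ┃$ echo testing 123    ┃ ┃│  9 │  1 │ 
        ┃testing 123           ┃ ┃├────┼────┼─
        ┃$ whoami              ┃ ┃│ 11 │  5 │ 
        ┃alice                 ┃ ┃├────┼────┼─
        ┃$ █                   ┃ ┃│    │ 13 │ 


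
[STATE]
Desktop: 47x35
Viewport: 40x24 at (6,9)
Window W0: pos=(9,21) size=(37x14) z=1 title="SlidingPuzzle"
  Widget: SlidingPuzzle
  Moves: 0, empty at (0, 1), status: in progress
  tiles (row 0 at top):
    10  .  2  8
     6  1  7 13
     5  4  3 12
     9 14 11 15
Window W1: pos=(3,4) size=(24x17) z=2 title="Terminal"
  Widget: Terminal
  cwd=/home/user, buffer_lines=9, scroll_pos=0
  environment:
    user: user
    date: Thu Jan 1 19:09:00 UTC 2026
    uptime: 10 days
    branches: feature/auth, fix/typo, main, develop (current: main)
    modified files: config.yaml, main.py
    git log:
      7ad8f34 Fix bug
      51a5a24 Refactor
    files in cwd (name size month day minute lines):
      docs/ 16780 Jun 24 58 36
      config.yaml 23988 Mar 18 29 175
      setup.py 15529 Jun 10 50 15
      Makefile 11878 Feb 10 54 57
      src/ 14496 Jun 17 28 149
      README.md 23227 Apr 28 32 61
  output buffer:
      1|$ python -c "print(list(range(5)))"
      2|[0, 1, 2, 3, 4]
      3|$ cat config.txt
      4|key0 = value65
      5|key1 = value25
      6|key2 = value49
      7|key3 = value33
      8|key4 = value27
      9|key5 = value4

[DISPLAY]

cat config.txt      ┃                   
y0 = value65        ┃                   
y1 = value25        ┃                   
y2 = value49        ┃                   
y3 = value33        ┃                   
y4 = value27        ┃                   
y5 = value4         ┃                   
█                   ┃                   
                    ┃                   
                    ┃                   
                    ┃                   
━━━━━━━━━━━━━━━━━━━━┛                   
   ┏━━━━━━━━━━━━━━━━━━━━━━━━━━━━━━━━━━━┓
   ┃ SlidingPuzzle                     ┃
   ┠───────────────────────────────────┨
   ┃┌────┬────┬────┬────┐              ┃
   ┃│ 10 │    │  2 │  8 │              ┃
   ┃├────┼────┼────┼────┤              ┃
   ┃│  6 │  1 │  7 │ 13 │              ┃
   ┃├────┼────┼────┼────┤              ┃
   ┃│  5 │  4 │  3 │ 12 │              ┃
   ┃├────┼────┼────┼────┤              ┃
   ┃│  9 │ 14 │ 11 │ 15 │              ┃
   ┃└────┴────┴────┴────┘              ┃


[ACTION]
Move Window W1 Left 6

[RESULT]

 config.txt      ┃                      
= value65        ┃                      
= value25        ┃                      
= value49        ┃                      
= value33        ┃                      
= value27        ┃                      
= value4         ┃                      
                 ┃                      
                 ┃                      
                 ┃                      
                 ┃                      
━━━━━━━━━━━━━━━━━┛                      
   ┏━━━━━━━━━━━━━━━━━━━━━━━━━━━━━━━━━━━┓
   ┃ SlidingPuzzle                     ┃
   ┠───────────────────────────────────┨
   ┃┌────┬────┬────┬────┐              ┃
   ┃│ 10 │    │  2 │  8 │              ┃
   ┃├────┼────┼────┼────┤              ┃
   ┃│  6 │  1 │  7 │ 13 │              ┃
   ┃├────┼────┼────┼────┤              ┃
   ┃│  5 │  4 │  3 │ 12 │              ┃
   ┃├────┼────┼────┼────┤              ┃
   ┃│  9 │ 14 │ 11 │ 15 │              ┃
   ┃└────┴────┴────┴────┘              ┃


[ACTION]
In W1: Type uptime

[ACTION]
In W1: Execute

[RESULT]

 config.txt      ┃                      
= value65        ┃                      
= value25        ┃                      
= value49        ┃                      
= value33        ┃                      
= value27        ┃                      
= value4         ┃                      
ime              ┃                      
0  up 10 days    ┃                      
                 ┃                      
                 ┃                      
━━━━━━━━━━━━━━━━━┛                      
   ┏━━━━━━━━━━━━━━━━━━━━━━━━━━━━━━━━━━━┓
   ┃ SlidingPuzzle                     ┃
   ┠───────────────────────────────────┨
   ┃┌────┬────┬────┬────┐              ┃
   ┃│ 10 │    │  2 │  8 │              ┃
   ┃├────┼────┼────┼────┤              ┃
   ┃│  6 │  1 │  7 │ 13 │              ┃
   ┃├────┼────┼────┼────┤              ┃
   ┃│  5 │  4 │  3 │ 12 │              ┃
   ┃├────┼────┼────┼────┤              ┃
   ┃│  9 │ 14 │ 11 │ 15 │              ┃
   ┃└────┴────┴────┴────┘              ┃


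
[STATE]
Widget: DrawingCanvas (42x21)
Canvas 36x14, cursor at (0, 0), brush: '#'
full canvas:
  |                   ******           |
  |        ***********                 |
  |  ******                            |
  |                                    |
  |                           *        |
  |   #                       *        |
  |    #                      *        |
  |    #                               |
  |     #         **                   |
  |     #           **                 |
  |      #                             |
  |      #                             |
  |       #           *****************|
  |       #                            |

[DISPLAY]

+                  ******                 
        ***********                       
  ******                                  
                                          
                           *              
   #                       *              
    #                      *              
    #                                     
     #         **                         
     #           **                       
      #                                   
      #                                   
       #           *****************      
       #                                  
                                          
                                          
                                          
                                          
                                          
                                          
                                          


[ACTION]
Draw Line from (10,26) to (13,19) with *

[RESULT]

+                  ******                 
        ***********                       
  ******                                  
                                          
                           *              
   #                       *              
    #                      *              
    #                                     
     #         **                         
     #           **                       
      #                  **               
      #                **                 
       #           *****************      
       #           **                     
                                          
                                          
                                          
                                          
                                          
                                          
                                          


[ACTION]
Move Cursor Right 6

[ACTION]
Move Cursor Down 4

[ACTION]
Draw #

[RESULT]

                   ******                 
        ***********                       
  ******                                  
                                          
      #                    *              
   #                       *              
    #                      *              
    #                                     
     #         **                         
     #           **                       
      #                  **               
      #                **                 
       #           *****************      
       #           **                     
                                          
                                          
                                          
                                          
                                          
                                          
                                          


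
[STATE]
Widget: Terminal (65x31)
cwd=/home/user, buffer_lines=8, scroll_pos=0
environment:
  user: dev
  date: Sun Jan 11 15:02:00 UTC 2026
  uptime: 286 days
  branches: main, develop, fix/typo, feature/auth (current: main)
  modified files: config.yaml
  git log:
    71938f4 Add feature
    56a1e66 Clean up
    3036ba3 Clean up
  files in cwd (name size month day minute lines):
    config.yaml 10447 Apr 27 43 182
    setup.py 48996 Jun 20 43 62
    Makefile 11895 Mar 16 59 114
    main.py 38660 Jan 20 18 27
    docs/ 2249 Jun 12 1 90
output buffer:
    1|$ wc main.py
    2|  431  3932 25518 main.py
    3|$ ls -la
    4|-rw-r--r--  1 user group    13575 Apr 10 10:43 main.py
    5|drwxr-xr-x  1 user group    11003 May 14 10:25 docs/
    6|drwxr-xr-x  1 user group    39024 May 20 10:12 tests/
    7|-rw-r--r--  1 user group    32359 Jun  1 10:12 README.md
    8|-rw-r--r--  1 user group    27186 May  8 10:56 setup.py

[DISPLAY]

$ wc main.py                                                     
  431  3932 25518 main.py                                        
$ ls -la                                                         
-rw-r--r--  1 user group    13575 Apr 10 10:43 main.py           
drwxr-xr-x  1 user group    11003 May 14 10:25 docs/             
drwxr-xr-x  1 user group    39024 May 20 10:12 tests/            
-rw-r--r--  1 user group    32359 Jun  1 10:12 README.md         
-rw-r--r--  1 user group    27186 May  8 10:56 setup.py          
$ █                                                              
                                                                 
                                                                 
                                                                 
                                                                 
                                                                 
                                                                 
                                                                 
                                                                 
                                                                 
                                                                 
                                                                 
                                                                 
                                                                 
                                                                 
                                                                 
                                                                 
                                                                 
                                                                 
                                                                 
                                                                 
                                                                 
                                                                 


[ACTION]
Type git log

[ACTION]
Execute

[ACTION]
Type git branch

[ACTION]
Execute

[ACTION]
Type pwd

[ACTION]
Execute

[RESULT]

$ wc main.py                                                     
  431  3932 25518 main.py                                        
$ ls -la                                                         
-rw-r--r--  1 user group    13575 Apr 10 10:43 main.py           
drwxr-xr-x  1 user group    11003 May 14 10:25 docs/             
drwxr-xr-x  1 user group    39024 May 20 10:12 tests/            
-rw-r--r--  1 user group    32359 Jun  1 10:12 README.md         
-rw-r--r--  1 user group    27186 May  8 10:56 setup.py          
$ git log                                                        
71938f4 Add feature                                              
56a1e66 Clean up                                                 
3036ba3 Clean up                                                 
$ git branch                                                     
* main                                                           
  develop                                                        
  fix/typo                                                       
  feature/auth                                                   
$ pwd                                                            
/home/user                                                       
$ █                                                              
                                                                 
                                                                 
                                                                 
                                                                 
                                                                 
                                                                 
                                                                 
                                                                 
                                                                 
                                                                 
                                                                 


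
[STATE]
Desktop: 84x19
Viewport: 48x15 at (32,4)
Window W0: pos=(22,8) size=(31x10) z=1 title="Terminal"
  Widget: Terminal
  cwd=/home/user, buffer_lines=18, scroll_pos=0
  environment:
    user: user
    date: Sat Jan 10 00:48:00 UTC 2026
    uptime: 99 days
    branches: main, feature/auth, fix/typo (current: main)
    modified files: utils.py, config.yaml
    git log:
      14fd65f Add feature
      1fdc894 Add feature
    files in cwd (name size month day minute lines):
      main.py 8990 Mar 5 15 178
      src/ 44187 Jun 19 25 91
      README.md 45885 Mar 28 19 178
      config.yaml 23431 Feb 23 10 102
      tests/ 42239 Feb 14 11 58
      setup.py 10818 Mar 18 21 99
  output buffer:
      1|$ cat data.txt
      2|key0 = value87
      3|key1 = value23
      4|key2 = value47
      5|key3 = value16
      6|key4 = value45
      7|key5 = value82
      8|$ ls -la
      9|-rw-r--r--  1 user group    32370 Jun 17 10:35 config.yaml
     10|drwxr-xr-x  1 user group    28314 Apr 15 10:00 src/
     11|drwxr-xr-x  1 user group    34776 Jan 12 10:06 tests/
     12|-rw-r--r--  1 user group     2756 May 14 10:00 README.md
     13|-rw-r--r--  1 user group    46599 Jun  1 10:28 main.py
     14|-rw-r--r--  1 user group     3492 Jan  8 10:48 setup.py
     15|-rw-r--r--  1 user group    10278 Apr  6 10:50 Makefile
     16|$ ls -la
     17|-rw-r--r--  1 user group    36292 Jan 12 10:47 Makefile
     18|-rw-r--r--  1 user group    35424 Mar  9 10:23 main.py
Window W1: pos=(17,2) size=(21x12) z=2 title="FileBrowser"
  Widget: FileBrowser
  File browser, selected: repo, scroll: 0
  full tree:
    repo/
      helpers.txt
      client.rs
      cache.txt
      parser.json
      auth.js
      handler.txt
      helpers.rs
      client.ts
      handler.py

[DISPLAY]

─────┨                                          
     ┃                                          
t    ┃                                          
     ┃                                          
     ┃━━━━━━━━━━━━━━┓                           
n    ┃              ┃                           
     ┃──────────────┨                           
t    ┃              ┃                           
     ┃              ┃                           
━━━━━┛              ┃                           
lue47               ┃                           
lue16               ┃                           
lue45               ┃                           
━━━━━━━━━━━━━━━━━━━━┛                           
                                                


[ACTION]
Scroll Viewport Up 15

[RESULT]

                                                
                                                
━━━━━┓                                          
     ┃                                          
─────┨                                          
     ┃                                          
t    ┃                                          
     ┃                                          
     ┃━━━━━━━━━━━━━━┓                           
n    ┃              ┃                           
     ┃──────────────┨                           
t    ┃              ┃                           
     ┃              ┃                           
━━━━━┛              ┃                           
lue47               ┃                           


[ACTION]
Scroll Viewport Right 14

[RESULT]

                                                
                                                
━┓                                              
 ┃                                              
─┨                                              
 ┃                                              
 ┃                                              
 ┃                                              
 ┃━━━━━━━━━━━━━━┓                               
 ┃              ┃                               
 ┃──────────────┨                               
 ┃              ┃                               
 ┃              ┃                               
━┛              ┃                               
7               ┃                               


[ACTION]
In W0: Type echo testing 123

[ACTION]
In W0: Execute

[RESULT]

                                                
                                                
━┓                                              
 ┃                                              
─┨                                              
 ┃                                              
 ┃                                              
 ┃                                              
 ┃━━━━━━━━━━━━━━┓                               
 ┃              ┃                               
 ┃──────────────┨                               
 ┃              ┃                               
 ┃ser group    3┃                               
━┛ser group    3┃                               
g 123           ┃                               


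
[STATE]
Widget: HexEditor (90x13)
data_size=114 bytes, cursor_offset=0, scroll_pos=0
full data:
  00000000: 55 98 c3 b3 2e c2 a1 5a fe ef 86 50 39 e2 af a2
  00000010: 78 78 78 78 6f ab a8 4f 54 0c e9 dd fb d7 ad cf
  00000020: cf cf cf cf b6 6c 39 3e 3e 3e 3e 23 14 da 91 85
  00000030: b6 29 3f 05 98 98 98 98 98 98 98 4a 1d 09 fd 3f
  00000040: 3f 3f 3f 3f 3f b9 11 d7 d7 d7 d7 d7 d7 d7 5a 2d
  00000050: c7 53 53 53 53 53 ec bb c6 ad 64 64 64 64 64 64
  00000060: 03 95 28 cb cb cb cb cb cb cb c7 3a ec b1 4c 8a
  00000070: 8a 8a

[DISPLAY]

00000000  55 98 c3 b3 2e c2 a1 5a  fe ef 86 50 39 e2 af a2  |U......Z...P9...|            
00000010  78 78 78 78 6f ab a8 4f  54 0c e9 dd fb d7 ad cf  |xxxxo..OT.......|            
00000020  cf cf cf cf b6 6c 39 3e  3e 3e 3e 23 14 da 91 85  |.....l9>>>>#....|            
00000030  b6 29 3f 05 98 98 98 98  98 98 98 4a 1d 09 fd 3f  |.)?........J...?|            
00000040  3f 3f 3f 3f 3f b9 11 d7  d7 d7 d7 d7 d7 d7 5a 2d  |?????.........Z-|            
00000050  c7 53 53 53 53 53 ec bb  c6 ad 64 64 64 64 64 64  |.SSSSS....dddddd|            
00000060  03 95 28 cb cb cb cb cb  cb cb c7 3a ec b1 4c 8a  |..(........:..L.|            
00000070  8a 8a                                             |..              |            
                                                                                          
                                                                                          
                                                                                          
                                                                                          
                                                                                          


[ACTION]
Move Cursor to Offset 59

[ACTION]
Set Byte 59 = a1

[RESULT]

00000000  55 98 c3 b3 2e c2 a1 5a  fe ef 86 50 39 e2 af a2  |U......Z...P9...|            
00000010  78 78 78 78 6f ab a8 4f  54 0c e9 dd fb d7 ad cf  |xxxxo..OT.......|            
00000020  cf cf cf cf b6 6c 39 3e  3e 3e 3e 23 14 da 91 85  |.....l9>>>>#....|            
00000030  b6 29 3f 05 98 98 98 98  98 98 98 A1 1d 09 fd 3f  |.)?............?|            
00000040  3f 3f 3f 3f 3f b9 11 d7  d7 d7 d7 d7 d7 d7 5a 2d  |?????.........Z-|            
00000050  c7 53 53 53 53 53 ec bb  c6 ad 64 64 64 64 64 64  |.SSSSS....dddddd|            
00000060  03 95 28 cb cb cb cb cb  cb cb c7 3a ec b1 4c 8a  |..(........:..L.|            
00000070  8a 8a                                             |..              |            
                                                                                          
                                                                                          
                                                                                          
                                                                                          
                                                                                          


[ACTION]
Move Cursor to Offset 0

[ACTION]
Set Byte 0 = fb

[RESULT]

00000000  FB 98 c3 b3 2e c2 a1 5a  fe ef 86 50 39 e2 af a2  |.......Z...P9...|            
00000010  78 78 78 78 6f ab a8 4f  54 0c e9 dd fb d7 ad cf  |xxxxo..OT.......|            
00000020  cf cf cf cf b6 6c 39 3e  3e 3e 3e 23 14 da 91 85  |.....l9>>>>#....|            
00000030  b6 29 3f 05 98 98 98 98  98 98 98 a1 1d 09 fd 3f  |.)?............?|            
00000040  3f 3f 3f 3f 3f b9 11 d7  d7 d7 d7 d7 d7 d7 5a 2d  |?????.........Z-|            
00000050  c7 53 53 53 53 53 ec bb  c6 ad 64 64 64 64 64 64  |.SSSSS....dddddd|            
00000060  03 95 28 cb cb cb cb cb  cb cb c7 3a ec b1 4c 8a  |..(........:..L.|            
00000070  8a 8a                                             |..              |            
                                                                                          
                                                                                          
                                                                                          
                                                                                          
                                                                                          


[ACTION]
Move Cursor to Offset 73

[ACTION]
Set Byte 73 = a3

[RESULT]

00000000  fb 98 c3 b3 2e c2 a1 5a  fe ef 86 50 39 e2 af a2  |.......Z...P9...|            
00000010  78 78 78 78 6f ab a8 4f  54 0c e9 dd fb d7 ad cf  |xxxxo..OT.......|            
00000020  cf cf cf cf b6 6c 39 3e  3e 3e 3e 23 14 da 91 85  |.....l9>>>>#....|            
00000030  b6 29 3f 05 98 98 98 98  98 98 98 a1 1d 09 fd 3f  |.)?............?|            
00000040  3f 3f 3f 3f 3f b9 11 d7  d7 A3 d7 d7 d7 d7 5a 2d  |?????.........Z-|            
00000050  c7 53 53 53 53 53 ec bb  c6 ad 64 64 64 64 64 64  |.SSSSS....dddddd|            
00000060  03 95 28 cb cb cb cb cb  cb cb c7 3a ec b1 4c 8a  |..(........:..L.|            
00000070  8a 8a                                             |..              |            
                                                                                          
                                                                                          
                                                                                          
                                                                                          
                                                                                          


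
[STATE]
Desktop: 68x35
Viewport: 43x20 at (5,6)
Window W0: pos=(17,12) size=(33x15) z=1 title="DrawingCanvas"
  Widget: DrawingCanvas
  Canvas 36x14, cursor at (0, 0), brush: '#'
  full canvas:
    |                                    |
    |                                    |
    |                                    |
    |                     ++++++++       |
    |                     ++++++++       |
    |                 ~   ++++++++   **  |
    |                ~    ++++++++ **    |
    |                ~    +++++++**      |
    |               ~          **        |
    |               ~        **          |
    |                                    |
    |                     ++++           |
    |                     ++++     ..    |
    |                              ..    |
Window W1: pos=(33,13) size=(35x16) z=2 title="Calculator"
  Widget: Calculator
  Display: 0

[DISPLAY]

                                           
                                           
                                           
                                           
                                           
                                           
            ┏━━━━━━━━━━━━━━━━━━━━━━━━━━━━━━
            ┃ DrawingCanvas ┏━━━━━━━━━━━━━━
            ┠───────────────┃ Calculator   
            ┃+              ┠──────────────
            ┃               ┃              
            ┃               ┃┌───┬───┬───┬─
            ┃               ┃│ 7 │ 8 │ 9 │ 
            ┃               ┃├───┼───┼───┼─
            ┃               ┃│ 4 │ 5 │ 6 │ 
            ┃               ┃├───┼───┼───┼─
            ┃               ┃│ 1 │ 2 │ 3 │ 
            ┃               ┃├───┼───┼───┼─
            ┃               ┃│ 0 │ . │ = │ 
            ┃               ┃├───┼───┼───┼─


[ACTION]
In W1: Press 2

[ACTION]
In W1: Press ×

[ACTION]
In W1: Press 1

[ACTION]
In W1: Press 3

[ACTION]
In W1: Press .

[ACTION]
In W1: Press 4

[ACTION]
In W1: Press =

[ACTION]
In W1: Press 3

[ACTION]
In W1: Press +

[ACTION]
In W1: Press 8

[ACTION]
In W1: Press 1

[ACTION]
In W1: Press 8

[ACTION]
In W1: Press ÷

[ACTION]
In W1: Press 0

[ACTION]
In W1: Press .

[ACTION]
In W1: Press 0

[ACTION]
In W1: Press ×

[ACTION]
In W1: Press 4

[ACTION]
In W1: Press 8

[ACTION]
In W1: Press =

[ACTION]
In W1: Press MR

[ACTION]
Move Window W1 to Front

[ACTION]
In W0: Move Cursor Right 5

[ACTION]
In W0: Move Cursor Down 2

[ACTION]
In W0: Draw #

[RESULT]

                                           
                                           
                                           
                                           
                                           
                                           
            ┏━━━━━━━━━━━━━━━━━━━━━━━━━━━━━━
            ┃ DrawingCanvas ┏━━━━━━━━━━━━━━
            ┠───────────────┃ Calculator   
            ┃               ┠──────────────
            ┃               ┃              
            ┃     #         ┃┌───┬───┬───┬─
            ┃               ┃│ 7 │ 8 │ 9 │ 
            ┃               ┃├───┼───┼───┼─
            ┃               ┃│ 4 │ 5 │ 6 │ 
            ┃               ┃├───┼───┼───┼─
            ┃               ┃│ 1 │ 2 │ 3 │ 
            ┃               ┃├───┼───┼───┼─
            ┃               ┃│ 0 │ . │ = │ 
            ┃               ┃├───┼───┼───┼─


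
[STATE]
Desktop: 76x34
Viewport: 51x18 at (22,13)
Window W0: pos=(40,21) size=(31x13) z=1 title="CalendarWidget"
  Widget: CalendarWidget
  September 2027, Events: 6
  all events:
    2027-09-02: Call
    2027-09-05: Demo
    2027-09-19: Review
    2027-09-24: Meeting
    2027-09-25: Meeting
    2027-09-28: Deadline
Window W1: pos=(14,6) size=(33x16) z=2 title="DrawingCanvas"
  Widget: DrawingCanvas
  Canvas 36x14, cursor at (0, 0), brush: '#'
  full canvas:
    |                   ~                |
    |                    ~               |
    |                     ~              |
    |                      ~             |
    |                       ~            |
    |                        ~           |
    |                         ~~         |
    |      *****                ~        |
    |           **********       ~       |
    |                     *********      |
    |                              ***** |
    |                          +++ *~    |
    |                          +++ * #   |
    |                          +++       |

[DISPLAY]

                ~       ┃                          
                 ~      ┃                          
                  ~~    ┃                          
****                ~   ┃                          
    **********       ~  ┃                          
              ********* ┃                          
                       *┃                          
                   +++ *┃                          
━━━━━━━━━━━━━━━━━━━━━━━━┛━━━━━━━━━━━━━━━━━━━━━━━┓  
                  ┃ CalendarWidget              ┃  
                  ┠─────────────────────────────┨  
                  ┃        September 2027       ┃  
                  ┃Mo Tu We Th Fr Sa Su         ┃  
                  ┃       1  2*  3  4  5*       ┃  
                  ┃ 6  7  8  9 10 11 12         ┃  
                  ┃13 14 15 16 17 18 19*        ┃  
                  ┃20 21 22 23 24* 25* 26       ┃  
                  ┃27 28* 29 30                 ┃  


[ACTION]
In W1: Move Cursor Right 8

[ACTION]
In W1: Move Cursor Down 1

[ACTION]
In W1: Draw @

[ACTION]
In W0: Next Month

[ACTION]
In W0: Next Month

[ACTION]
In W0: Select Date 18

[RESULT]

                ~       ┃                          
                 ~      ┃                          
                  ~~    ┃                          
****                ~   ┃                          
    **********       ~  ┃                          
              ********* ┃                          
                       *┃                          
                   +++ *┃                          
━━━━━━━━━━━━━━━━━━━━━━━━┛━━━━━━━━━━━━━━━━━━━━━━━┓  
                  ┃ CalendarWidget              ┃  
                  ┠─────────────────────────────┨  
                  ┃        November 2027        ┃  
                  ┃Mo Tu We Th Fr Sa Su         ┃  
                  ┃ 1  2  3  4  5  6  7         ┃  
                  ┃ 8  9 10 11 12 13 14         ┃  
                  ┃15 16 17 [18] 19 20 21       ┃  
                  ┃22 23 24 25 26 27 28         ┃  
                  ┃29 30                        ┃  


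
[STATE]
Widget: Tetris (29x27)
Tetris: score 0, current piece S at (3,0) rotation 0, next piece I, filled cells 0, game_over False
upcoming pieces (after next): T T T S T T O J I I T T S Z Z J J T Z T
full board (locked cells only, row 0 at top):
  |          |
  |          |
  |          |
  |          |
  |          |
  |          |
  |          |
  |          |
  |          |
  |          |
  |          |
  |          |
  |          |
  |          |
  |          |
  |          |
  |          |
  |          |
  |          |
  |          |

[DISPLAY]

    ░░    │Next:             
   ░░     │████              
          │                  
          │                  
          │                  
          │                  
          │Score:            
          │0                 
          │                  
          │                  
          │                  
          │                  
          │                  
          │                  
          │                  
          │                  
          │                  
          │                  
          │                  
          │                  
          │                  
          │                  
          │                  
          │                  
          │                  
          │                  
          │                  


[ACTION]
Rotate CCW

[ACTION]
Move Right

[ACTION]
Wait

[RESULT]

          │Next:             
    ░     │████              
    ░░    │                  
     ░    │                  
          │                  
          │                  
          │Score:            
          │0                 
          │                  
          │                  
          │                  
          │                  
          │                  
          │                  
          │                  
          │                  
          │                  
          │                  
          │                  
          │                  
          │                  
          │                  
          │                  
          │                  
          │                  
          │                  
          │                  


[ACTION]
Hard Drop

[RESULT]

   ████   │Next:             
          │ ▒                
          │▒▒▒               
          │                  
          │                  
          │                  
          │Score:            
          │0                 
          │                  
          │                  
          │                  
          │                  
          │                  
          │                  
          │                  
          │                  
          │                  
    ░     │                  
    ░░    │                  
     ░    │                  
          │                  
          │                  
          │                  
          │                  
          │                  
          │                  
          │                  


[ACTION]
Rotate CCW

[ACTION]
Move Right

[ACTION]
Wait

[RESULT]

          │Next:             
    █     │ ▒                
    █     │▒▒▒               
    █     │                  
    █     │                  
          │                  
          │Score:            
          │0                 
          │                  
          │                  
          │                  
          │                  
          │                  
          │                  
          │                  
          │                  
          │                  
    ░     │                  
    ░░    │                  
     ░    │                  
          │                  
          │                  
          │                  
          │                  
          │                  
          │                  
          │                  
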